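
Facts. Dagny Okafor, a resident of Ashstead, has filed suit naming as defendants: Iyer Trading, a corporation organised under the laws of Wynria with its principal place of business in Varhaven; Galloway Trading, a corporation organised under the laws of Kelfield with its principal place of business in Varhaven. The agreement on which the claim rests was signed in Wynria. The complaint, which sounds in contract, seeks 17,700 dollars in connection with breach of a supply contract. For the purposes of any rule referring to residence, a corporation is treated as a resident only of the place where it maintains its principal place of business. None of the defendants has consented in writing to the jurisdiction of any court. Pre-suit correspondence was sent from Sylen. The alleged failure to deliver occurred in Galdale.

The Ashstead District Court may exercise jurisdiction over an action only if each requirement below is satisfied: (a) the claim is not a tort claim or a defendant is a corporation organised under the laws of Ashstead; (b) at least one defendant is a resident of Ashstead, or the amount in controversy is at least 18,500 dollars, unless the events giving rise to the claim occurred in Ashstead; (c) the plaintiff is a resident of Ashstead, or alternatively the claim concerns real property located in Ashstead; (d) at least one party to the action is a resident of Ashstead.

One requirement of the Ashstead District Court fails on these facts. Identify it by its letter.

The Ashstead District Court:
  (a) The claim is a contract claim, not a tort claim, so one alternative holds. Met.
  (b) No defendant resides in Ashstead (they reside in Varhaven, Varhaven); the amount in controversy is 17,700 dollars, below the 18,500 dollars floor — none of the alternatives is met. Nor does the 'unless' clause help: the operative events occurred in Galdale, not Ashstead. Fails.
  (c) The plaintiff resides in Ashstead, which satisfies one of the alternatives. Met.
  (d) Dagny Okafor resides in Ashstead. Condition met.
Only condition (b) fails.

(b)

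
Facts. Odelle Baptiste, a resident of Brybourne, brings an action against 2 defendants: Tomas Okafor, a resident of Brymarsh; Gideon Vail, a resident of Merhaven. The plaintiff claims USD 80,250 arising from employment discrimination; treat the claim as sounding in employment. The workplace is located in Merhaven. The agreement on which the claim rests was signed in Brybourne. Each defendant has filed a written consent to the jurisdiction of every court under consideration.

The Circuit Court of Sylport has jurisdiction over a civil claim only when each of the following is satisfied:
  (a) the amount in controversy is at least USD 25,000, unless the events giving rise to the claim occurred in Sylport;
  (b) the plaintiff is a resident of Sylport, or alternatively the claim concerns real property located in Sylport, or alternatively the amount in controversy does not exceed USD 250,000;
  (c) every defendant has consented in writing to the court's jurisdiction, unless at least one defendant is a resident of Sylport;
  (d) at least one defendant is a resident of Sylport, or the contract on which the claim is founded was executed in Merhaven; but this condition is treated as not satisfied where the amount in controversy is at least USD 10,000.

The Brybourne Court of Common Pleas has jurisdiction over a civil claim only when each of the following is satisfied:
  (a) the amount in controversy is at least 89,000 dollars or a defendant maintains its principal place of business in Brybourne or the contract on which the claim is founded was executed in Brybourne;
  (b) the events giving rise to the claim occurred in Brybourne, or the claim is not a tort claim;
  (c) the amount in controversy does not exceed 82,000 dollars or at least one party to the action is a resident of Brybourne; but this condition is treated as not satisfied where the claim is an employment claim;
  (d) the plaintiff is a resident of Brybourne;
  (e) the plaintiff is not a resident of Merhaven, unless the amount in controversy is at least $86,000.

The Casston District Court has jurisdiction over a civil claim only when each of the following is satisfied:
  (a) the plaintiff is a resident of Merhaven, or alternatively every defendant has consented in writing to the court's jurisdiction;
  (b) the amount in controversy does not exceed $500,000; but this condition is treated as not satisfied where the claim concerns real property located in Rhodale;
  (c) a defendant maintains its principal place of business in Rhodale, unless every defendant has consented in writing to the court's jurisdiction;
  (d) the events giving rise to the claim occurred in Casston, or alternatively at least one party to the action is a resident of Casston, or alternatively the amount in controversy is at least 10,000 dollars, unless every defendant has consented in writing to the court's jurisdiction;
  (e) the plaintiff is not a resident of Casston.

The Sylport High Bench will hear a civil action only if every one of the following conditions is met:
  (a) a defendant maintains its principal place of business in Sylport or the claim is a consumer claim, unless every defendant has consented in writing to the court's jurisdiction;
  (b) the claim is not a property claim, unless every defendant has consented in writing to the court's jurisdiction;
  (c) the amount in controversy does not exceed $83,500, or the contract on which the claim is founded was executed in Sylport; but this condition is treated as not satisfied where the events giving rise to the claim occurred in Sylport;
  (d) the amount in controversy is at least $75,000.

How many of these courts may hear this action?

The Circuit Court of Sylport:
  (a) The amount in controversy is USD 80,250, which meets the $25,000 floor. Satisfied.
  (b) The amount in controversy is 80,250 dollars, within the USD 250,000 ceiling — that alternative is enough. Satisfied.
  (c) Every defendant has filed written consent. Met.
  (d) No defendant resides in Sylport (they reside in Brymarsh, Merhaven); the contract was executed in Brybourne, not Merhaven — none of the alternatives is met. Not met.
  → The court lacks jurisdiction.
The Brybourne Court of Common Pleas:
  (a) The contract was executed in Brybourne, so one alternative holds. Satisfied.
  (b) The claim is an employment claim, not a tort claim, so this disjunct is met. Met.
  (c) The amount in controversy is $80,250, within the USD 82,000 ceiling — that alternative is enough. But the carve-out bites: the claim is an employment claim. Condition not met.
  (d) The plaintiff resides in Brybourne. Met.
  (e) The plaintiff resides in Brybourne, which is not Merhaven. Condition met.
  → Not every requirement is met — no jurisdiction.
The Casston District Court:
  (a) Every defendant has filed written consent — that alternative is enough. Satisfied.
  (b) The amount in controversy is $80,250, within the $500,000 ceiling. The exception is not triggered, since the claim does not concern real property. Met.
  (c) No defendant is a corporation. But every defendant has filed written consent, and the 'unless' clause therefore excuses the requirement. Met.
  (d) The amount in controversy is USD 80,250, which meets the USD 10,000 floor, which satisfies one of the alternatives. Met.
  (e) The plaintiff resides in Brybourne, which is not Casston. Met.
  → The court has jurisdiction.
The Sylport High Bench:
  (a) No defendant is a corporation; the claim is an employment claim, not a consumer claim — every alternative fails. The proviso rescues it, though: every defendant has filed written consent. Met.
  (b) The claim is an employment claim, not a property claim. Condition met.
  (c) The amount in controversy is USD 80,250, within the $83,500 ceiling, so one alternative holds. And the carve-out is inapplicable — the operative events occurred in Merhaven, not Sylport. Met.
  (d) The amount in controversy is USD 80,250, which meets the $75,000 floor. Satisfied.
  → All conditions met; jurisdiction exists.
Courts with jurisdiction: the Casston District Court, the Sylport High Bench — 2 in total.

2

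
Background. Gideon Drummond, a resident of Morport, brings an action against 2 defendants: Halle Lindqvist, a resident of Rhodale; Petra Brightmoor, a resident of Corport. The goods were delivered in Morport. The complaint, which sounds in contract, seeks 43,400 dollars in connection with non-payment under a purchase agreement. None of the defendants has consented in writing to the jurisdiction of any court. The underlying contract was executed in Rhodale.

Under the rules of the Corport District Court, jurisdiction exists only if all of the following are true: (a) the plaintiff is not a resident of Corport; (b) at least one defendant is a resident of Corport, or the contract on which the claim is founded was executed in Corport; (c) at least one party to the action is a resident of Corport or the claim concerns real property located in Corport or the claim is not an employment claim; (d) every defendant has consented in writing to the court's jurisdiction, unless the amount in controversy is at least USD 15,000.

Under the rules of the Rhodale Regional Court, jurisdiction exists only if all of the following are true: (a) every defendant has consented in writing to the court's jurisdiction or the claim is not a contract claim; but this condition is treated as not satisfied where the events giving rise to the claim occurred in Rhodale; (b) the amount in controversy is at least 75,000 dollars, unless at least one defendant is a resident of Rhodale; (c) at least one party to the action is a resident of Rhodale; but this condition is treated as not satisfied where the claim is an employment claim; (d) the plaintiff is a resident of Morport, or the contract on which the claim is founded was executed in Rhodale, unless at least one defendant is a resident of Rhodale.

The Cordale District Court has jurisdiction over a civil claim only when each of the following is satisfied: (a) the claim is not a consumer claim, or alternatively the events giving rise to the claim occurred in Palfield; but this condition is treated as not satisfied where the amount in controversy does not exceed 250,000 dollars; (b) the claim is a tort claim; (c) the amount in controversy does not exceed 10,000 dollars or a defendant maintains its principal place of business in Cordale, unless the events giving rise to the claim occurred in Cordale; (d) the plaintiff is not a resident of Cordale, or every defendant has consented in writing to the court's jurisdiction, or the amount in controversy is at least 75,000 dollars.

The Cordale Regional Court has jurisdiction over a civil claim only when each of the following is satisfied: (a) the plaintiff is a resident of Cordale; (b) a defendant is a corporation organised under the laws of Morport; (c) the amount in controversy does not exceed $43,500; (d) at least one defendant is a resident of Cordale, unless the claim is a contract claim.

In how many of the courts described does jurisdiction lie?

1

The Corport District Court:
  (a) The plaintiff resides in Morport, which is not Corport. Condition met.
  (b) Petra Brightmoor resides in Corport — that alternative is enough. Met.
  (c) Petra Brightmoor resides in Corport — that alternative is enough. Condition met.
  (d) No such written consent has been filed. However, the amount in controversy is $43,400, which meets the USD 15,000 floor, so the 'unless' proviso supplies this condition. Met.
  → Every requirement is satisfied — jurisdiction.
The Rhodale Regional Court:
  (a) No such written consent has been filed; the claim is a contract claim — no alternative holds. Fails.
  (b) The amount in controversy is $43,400, below the 75,000 dollars floor. However, Halle Lindqvist resides in Rhodale, so the 'unless' proviso supplies this condition. Met.
  (c) Halle Lindqvist resides in Rhodale. And the carve-out is inapplicable — the claim is a contract claim, not an employment claim. Condition met.
  (d) The plaintiff resides in Morport, so one alternative holds. Condition met.
  → No jurisdiction.
The Cordale District Court:
  (a) The claim is a contract claim, not a consumer claim, so one alternative holds. However, the amount in controversy is USD 43,400, within the $250,000 ceiling, which falls within the stated exception and so defeats the condition. Fails.
  (b) The claim is a contract claim, not a tort claim. Fails.
  (c) The amount in controversy is USD 43,400, above the 10,000 dollars ceiling; no defendant is a corporation — every alternative fails. Nor does the 'unless' clause help: the operative events occurred in Morport, not Cordale. Not met.
  (d) The plaintiff resides in Morport, which is not Cordale, which satisfies one of the alternatives. Satisfied.
  → At least one condition fails; no jurisdiction.
The Cordale Regional Court:
  (a) The plaintiff resides in Morport, not Cordale. Fails.
  (b) No defendant is a corporation. Condition not met.
  (c) The amount in controversy is USD 43,400, within the 43,500 dollars ceiling. Satisfied.
  (d) No defendant resides in Cordale (they reside in Rhodale, Corport). The proviso rescues it, though: the claim is a contract claim. Condition met.
  → At least one condition fails; no jurisdiction.
Courts with jurisdiction: the Corport District Court — 1 in total.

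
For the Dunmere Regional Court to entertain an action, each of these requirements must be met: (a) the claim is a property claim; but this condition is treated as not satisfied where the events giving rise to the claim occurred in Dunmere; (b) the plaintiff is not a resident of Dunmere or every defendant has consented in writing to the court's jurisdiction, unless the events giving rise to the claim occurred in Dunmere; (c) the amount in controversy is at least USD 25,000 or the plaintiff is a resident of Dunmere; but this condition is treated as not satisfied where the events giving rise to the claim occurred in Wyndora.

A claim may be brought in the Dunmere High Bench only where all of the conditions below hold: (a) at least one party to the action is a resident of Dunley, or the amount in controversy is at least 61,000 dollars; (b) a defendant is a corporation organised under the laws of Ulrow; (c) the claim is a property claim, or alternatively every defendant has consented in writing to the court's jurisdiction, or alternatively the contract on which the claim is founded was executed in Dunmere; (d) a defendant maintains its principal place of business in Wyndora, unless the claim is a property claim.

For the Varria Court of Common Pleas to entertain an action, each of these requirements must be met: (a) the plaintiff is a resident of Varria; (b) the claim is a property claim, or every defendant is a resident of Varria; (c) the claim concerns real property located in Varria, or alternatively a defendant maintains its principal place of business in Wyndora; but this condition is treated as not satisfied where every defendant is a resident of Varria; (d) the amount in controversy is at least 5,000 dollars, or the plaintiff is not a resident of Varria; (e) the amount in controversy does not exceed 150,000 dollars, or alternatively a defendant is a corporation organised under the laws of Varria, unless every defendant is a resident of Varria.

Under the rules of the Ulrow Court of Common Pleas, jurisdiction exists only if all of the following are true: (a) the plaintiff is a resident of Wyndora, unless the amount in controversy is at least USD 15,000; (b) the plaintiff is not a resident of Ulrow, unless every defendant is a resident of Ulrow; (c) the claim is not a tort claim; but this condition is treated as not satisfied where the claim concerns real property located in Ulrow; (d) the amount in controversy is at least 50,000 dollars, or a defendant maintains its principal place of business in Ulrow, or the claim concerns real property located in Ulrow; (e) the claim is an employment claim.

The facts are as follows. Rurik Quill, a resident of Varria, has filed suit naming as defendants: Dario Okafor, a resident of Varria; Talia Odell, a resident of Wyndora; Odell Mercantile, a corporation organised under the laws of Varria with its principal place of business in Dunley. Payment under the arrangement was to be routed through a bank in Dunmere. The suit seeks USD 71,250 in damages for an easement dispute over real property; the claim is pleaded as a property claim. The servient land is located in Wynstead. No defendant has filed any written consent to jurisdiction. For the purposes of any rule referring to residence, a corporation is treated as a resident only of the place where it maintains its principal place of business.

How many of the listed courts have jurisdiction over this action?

The Dunmere Regional Court:
  (a) The claim is a property claim. The carve-out does not apply: the operative events occurred in Wynstead, not Dunmere. Met.
  (b) The plaintiff resides in Varria, which is not Dunmere, which satisfies one of the alternatives. Satisfied.
  (c) The amount in controversy is USD 71,250, which meets the USD 25,000 floor — that alternative is enough. The exception is not triggered, since the operative events occurred in Wynstead, not Wyndora. Met.
  → Every requirement is satisfied — jurisdiction.
The Dunmere High Bench:
  (a) Odell Mercantile resides in Dunley, so this disjunct is met. Met.
  (b) The corporate defendant(s) are organised in Varria, not Ulrow. Fails.
  (c) The claim is a property claim, so one alternative holds. Satisfied.
  (d) The corporate defendant(s) have their principal place of business in Dunley, not Wyndora. However, the claim is a property claim, so the 'unless' proviso supplies this condition. Satisfied.
  → No jurisdiction.
The Varria Court of Common Pleas:
  (a) The plaintiff resides in Varria. Met.
  (b) The claim is a property claim, which satisfies one of the alternatives. Condition met.
  (c) The property lies in Wynstead, not Varria; the corporate defendant(s) have their principal place of business in Dunley, not Wyndora — every alternative fails. Not met.
  (d) The amount in controversy is $71,250, which meets the 5,000 dollars floor, so one alternative holds. Satisfied.
  (e) The amount in controversy is USD 71,250, within the USD 150,000 ceiling — that alternative is enough. Satisfied.
  → No jurisdiction.
The Ulrow Court of Common Pleas:
  (a) The plaintiff resides in Varria, not Wyndora. But the amount in controversy is $71,250, which meets the USD 15,000 floor, and the 'unless' clause therefore excuses the requirement. Satisfied.
  (b) The plaintiff resides in Varria, which is not Ulrow. Satisfied.
  (c) The claim is a property claim, not a tort claim. The exception is not triggered, since the property lies in Wynstead, not Ulrow. Satisfied.
  (d) The amount in controversy is 71,250 dollars, which meets the USD 50,000 floor, which satisfies one of the alternatives. Satisfied.
  (e) The claim is a property claim, not an employment claim. Condition not met.
  → No jurisdiction.
Courts with jurisdiction: the Dunmere Regional Court — 1 in total.

1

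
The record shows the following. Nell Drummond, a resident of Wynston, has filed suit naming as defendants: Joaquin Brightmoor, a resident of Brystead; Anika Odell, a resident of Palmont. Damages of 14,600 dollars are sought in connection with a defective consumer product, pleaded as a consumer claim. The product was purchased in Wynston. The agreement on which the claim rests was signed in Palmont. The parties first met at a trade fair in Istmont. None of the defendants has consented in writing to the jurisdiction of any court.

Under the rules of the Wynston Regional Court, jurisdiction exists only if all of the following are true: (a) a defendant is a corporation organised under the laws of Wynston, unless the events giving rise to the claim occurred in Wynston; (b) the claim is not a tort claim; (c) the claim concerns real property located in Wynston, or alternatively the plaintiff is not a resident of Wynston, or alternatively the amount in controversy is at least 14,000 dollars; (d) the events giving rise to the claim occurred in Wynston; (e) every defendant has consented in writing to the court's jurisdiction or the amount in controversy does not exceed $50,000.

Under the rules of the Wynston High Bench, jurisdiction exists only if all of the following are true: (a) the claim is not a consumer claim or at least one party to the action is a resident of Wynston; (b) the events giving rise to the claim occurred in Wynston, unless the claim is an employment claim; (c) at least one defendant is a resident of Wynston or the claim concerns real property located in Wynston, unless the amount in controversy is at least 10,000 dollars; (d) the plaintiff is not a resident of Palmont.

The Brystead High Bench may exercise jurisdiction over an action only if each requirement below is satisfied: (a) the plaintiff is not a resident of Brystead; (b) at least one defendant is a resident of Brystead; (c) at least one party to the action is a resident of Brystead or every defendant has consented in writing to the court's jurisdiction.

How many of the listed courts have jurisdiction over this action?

3

The Wynston Regional Court:
  (a) No defendant is a corporation. But the operative events occurred in Wynston, and the 'unless' clause therefore excuses the requirement. Met.
  (b) The claim is a consumer claim, not a tort claim. Satisfied.
  (c) The amount in controversy is USD 14,600, which meets the USD 14,000 floor, so this disjunct is met. Met.
  (d) The operative events occurred in Wynston. Met.
  (e) The amount in controversy is USD 14,600, within the $50,000 ceiling, which satisfies one of the alternatives. Condition met.
  → Jurisdiction lies.
The Wynston High Bench:
  (a) Nell Drummond resides in Wynston, so one alternative holds. Met.
  (b) The operative events occurred in Wynston. Met.
  (c) No defendant resides in Wynston (they reside in Brystead, Palmont); the claim does not concern real property — no alternative holds. The proviso rescues it, though: the amount in controversy is 14,600 dollars, which meets the USD 10,000 floor. Condition met.
  (d) The plaintiff resides in Wynston, which is not Palmont. Satisfied.
  → Jurisdiction lies.
The Brystead High Bench:
  (a) The plaintiff resides in Wynston, which is not Brystead. Satisfied.
  (b) Joaquin Brightmoor resides in Brystead. Met.
  (c) Joaquin Brightmoor resides in Brystead, so this disjunct is met. Met.
  → The court has jurisdiction.
Courts with jurisdiction: the Wynston Regional Court, the Wynston High Bench, the Brystead High Bench — 3 in total.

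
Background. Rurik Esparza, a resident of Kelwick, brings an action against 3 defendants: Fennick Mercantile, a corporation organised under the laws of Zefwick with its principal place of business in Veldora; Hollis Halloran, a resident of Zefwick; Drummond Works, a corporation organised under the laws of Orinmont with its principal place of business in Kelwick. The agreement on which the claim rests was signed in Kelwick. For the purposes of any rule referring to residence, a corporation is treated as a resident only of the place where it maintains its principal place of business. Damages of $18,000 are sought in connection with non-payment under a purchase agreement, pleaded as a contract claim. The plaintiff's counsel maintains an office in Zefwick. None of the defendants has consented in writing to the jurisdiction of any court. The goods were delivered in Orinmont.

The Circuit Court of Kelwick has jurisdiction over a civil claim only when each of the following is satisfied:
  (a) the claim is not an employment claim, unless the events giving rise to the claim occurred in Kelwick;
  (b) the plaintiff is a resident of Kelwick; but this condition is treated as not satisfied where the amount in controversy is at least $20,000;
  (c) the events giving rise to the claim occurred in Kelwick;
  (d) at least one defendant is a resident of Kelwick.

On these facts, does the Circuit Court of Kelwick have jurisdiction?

No

The Circuit Court of Kelwick:
  (a) The claim is a contract claim, not an employment claim. Condition met.
  (b) The plaintiff resides in Kelwick. The exception is not triggered, since the amount in controversy is 18,000 dollars, below the 20,000 dollars floor. Condition met.
  (c) The operative events occurred in Orinmont, not Kelwick. Fails.
  (d) Drummond Works resides in Kelwick. Satisfied.
  → No jurisdiction.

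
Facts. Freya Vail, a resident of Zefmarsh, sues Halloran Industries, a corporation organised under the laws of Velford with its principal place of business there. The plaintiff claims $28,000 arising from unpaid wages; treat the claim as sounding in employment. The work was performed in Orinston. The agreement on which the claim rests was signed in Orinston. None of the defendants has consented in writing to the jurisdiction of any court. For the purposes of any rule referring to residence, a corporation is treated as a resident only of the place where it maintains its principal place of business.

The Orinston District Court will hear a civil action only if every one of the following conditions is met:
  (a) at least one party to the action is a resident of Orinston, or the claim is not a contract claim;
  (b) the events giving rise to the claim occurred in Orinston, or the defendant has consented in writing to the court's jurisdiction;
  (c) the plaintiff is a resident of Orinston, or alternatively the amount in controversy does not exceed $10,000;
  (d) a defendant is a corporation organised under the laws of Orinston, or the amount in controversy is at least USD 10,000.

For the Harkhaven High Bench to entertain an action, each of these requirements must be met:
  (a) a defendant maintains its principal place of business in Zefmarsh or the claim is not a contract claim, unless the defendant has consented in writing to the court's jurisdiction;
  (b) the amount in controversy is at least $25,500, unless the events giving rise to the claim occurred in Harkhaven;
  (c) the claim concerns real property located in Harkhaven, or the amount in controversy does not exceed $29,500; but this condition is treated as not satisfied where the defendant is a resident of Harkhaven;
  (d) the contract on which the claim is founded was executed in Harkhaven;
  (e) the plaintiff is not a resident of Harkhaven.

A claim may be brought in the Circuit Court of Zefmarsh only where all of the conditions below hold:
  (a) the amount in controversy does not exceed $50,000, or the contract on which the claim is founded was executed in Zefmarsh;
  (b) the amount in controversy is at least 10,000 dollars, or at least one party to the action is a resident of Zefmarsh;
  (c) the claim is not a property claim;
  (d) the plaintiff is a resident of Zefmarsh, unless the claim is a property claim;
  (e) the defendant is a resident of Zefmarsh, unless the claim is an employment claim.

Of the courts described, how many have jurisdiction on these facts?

The Orinston District Court:
  (a) The claim is an employment claim, not a contract claim, so one alternative holds. Met.
  (b) The operative events occurred in Orinston, so this disjunct is met. Satisfied.
  (c) The plaintiff resides in Zefmarsh, not Orinston; the amount in controversy is 28,000 dollars, above the USD 10,000 ceiling — no alternative holds. Not met.
  (d) The amount in controversy is 28,000 dollars, which meets the USD 10,000 floor, so one alternative holds. Met.
  → Not every requirement is met — no jurisdiction.
The Harkhaven High Bench:
  (a) The claim is an employment claim, not a contract claim — that alternative is enough. Satisfied.
  (b) The amount in controversy is 28,000 dollars, which meets the USD 25,500 floor. Satisfied.
  (c) The amount in controversy is 28,000 dollars, within the 29,500 dollars ceiling, which satisfies one of the alternatives. The exception is not triggered, since the defendant resides in Velford, not Harkhaven. Met.
  (d) The contract was executed in Orinston, not Harkhaven. Condition not met.
  (e) The plaintiff resides in Zefmarsh, which is not Harkhaven. Condition met.
  → At least one condition fails; no jurisdiction.
The Circuit Court of Zefmarsh:
  (a) The amount in controversy is 28,000 dollars, within the $50,000 ceiling, which satisfies one of the alternatives. Met.
  (b) The amount in controversy is $28,000, which meets the USD 10,000 floor, which satisfies one of the alternatives. Satisfied.
  (c) The claim is an employment claim, not a property claim. Satisfied.
  (d) The plaintiff resides in Zefmarsh. Satisfied.
  (e) The defendant resides in Velford, not Zefmarsh. The proviso rescues it, though: the claim is an employment claim. Satisfied.
  → Every requirement is satisfied — jurisdiction.
Courts with jurisdiction: the Circuit Court of Zefmarsh — 1 in total.

1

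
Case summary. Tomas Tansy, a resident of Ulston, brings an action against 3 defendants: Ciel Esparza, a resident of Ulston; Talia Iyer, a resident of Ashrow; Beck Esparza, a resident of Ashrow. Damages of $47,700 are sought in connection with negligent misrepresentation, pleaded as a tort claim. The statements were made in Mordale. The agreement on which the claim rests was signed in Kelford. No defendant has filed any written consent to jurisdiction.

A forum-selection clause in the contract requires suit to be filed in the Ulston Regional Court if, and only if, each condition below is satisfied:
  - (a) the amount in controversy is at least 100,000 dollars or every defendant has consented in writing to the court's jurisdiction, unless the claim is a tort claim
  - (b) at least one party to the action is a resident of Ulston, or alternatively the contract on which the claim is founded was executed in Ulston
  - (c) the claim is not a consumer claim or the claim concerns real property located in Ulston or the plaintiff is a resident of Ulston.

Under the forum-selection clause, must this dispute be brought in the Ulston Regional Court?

Yes

The Ulston Regional Court:
  (a) The amount in controversy is USD 47,700, below the USD 100,000 floor; no such written consent has been filed — no alternative holds. The proviso rescues it, though: the claim is a tort claim. Condition met.
  (b) Tomas Tansy resides in Ulston, so this disjunct is met. Satisfied.
  (c) The claim is a tort claim, not a consumer claim — that alternative is enough. Satisfied.
  → The clause applies.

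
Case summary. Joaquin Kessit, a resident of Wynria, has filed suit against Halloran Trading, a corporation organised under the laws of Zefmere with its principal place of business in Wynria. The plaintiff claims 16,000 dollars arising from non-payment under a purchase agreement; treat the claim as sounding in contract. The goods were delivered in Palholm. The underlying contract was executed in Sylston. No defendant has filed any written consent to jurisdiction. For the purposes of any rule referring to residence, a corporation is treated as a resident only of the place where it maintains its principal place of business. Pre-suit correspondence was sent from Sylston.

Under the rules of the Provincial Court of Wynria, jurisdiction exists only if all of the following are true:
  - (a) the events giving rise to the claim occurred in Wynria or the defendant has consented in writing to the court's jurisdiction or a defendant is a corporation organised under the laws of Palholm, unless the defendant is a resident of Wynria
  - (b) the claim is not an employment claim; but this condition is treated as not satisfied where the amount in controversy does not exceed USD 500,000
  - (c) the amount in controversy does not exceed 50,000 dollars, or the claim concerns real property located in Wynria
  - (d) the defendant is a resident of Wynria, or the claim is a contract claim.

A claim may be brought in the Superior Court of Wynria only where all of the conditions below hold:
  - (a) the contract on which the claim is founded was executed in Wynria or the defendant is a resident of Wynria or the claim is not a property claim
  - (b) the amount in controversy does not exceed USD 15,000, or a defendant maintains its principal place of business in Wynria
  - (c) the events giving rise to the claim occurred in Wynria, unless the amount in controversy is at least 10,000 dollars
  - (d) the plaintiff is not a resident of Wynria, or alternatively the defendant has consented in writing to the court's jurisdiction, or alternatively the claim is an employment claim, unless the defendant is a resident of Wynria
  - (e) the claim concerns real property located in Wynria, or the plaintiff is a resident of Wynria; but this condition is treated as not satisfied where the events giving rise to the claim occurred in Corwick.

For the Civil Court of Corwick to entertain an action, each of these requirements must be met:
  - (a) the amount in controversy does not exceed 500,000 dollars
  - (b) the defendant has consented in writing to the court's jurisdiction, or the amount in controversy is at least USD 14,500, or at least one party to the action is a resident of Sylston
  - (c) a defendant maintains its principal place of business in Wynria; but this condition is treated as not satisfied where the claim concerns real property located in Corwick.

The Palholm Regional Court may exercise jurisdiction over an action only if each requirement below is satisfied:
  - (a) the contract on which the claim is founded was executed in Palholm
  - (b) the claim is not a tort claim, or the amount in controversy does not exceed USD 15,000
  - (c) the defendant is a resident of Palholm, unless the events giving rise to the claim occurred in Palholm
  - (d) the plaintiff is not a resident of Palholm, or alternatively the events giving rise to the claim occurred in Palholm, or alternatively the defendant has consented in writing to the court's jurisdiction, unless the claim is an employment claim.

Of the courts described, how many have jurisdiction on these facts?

The Provincial Court of Wynria:
  (a) The operative events occurred in Palholm, not Wynria; no such written consent has been filed; the corporate defendant(s) are organised in Zefmere, not Palholm — every alternative fails. The proviso rescues it, though: the defendant resides in Wynria. Met.
  (b) The claim is a contract claim, not an employment claim. But the amount in controversy is 16,000 dollars, within the $500,000 ceiling, triggering the carve-out and defeating this condition. Not met.
  (c) The amount in controversy is 16,000 dollars, within the USD 50,000 ceiling — that alternative is enough. Satisfied.
  (d) The defendant resides in Wynria, so one alternative holds. Condition met.
  → No jurisdiction.
The Superior Court of Wynria:
  (a) The defendant resides in Wynria, which satisfies one of the alternatives. Met.
  (b) Halloran Trading has its principal place of business in Wynria, so this disjunct is met. Condition met.
  (c) The operative events occurred in Palholm, not Wynria. However, the amount in controversy is USD 16,000, which meets the 10,000 dollars floor, so the 'unless' proviso supplies this condition. Condition met.
  (d) The plaintiff resides in Wynria; no such written consent has been filed; the claim is a contract claim, not an employment claim — none of the alternatives is met. The proviso rescues it, though: the defendant resides in Wynria. Condition met.
  (e) The plaintiff resides in Wynria, so one alternative holds. And the carve-out is inapplicable — the operative events occurred in Palholm, not Corwick. Satisfied.
  → All conditions met; jurisdiction exists.
The Civil Court of Corwick:
  (a) The amount in controversy is USD 16,000, within the USD 500,000 ceiling. Condition met.
  (b) The amount in controversy is 16,000 dollars, which meets the USD 14,500 floor — that alternative is enough. Condition met.
  (c) Halloran Trading has its principal place of business in Wynria. The exception is not triggered, since the claim does not concern real property. Condition met.
  → Every requirement is satisfied — jurisdiction.
The Palholm Regional Court:
  (a) The contract was executed in Sylston, not Palholm. Not met.
  (b) The claim is a contract claim, not a tort claim, which satisfies one of the alternatives. Met.
  (c) The defendant resides in Wynria, not Palholm. The proviso rescues it, though: the operative events occurred in Palholm. Condition met.
  (d) The plaintiff resides in Wynria, which is not Palholm, so this disjunct is met. Condition met.
  → Not every requirement is met — no jurisdiction.
Courts with jurisdiction: the Superior Court of Wynria, the Civil Court of Corwick — 2 in total.

2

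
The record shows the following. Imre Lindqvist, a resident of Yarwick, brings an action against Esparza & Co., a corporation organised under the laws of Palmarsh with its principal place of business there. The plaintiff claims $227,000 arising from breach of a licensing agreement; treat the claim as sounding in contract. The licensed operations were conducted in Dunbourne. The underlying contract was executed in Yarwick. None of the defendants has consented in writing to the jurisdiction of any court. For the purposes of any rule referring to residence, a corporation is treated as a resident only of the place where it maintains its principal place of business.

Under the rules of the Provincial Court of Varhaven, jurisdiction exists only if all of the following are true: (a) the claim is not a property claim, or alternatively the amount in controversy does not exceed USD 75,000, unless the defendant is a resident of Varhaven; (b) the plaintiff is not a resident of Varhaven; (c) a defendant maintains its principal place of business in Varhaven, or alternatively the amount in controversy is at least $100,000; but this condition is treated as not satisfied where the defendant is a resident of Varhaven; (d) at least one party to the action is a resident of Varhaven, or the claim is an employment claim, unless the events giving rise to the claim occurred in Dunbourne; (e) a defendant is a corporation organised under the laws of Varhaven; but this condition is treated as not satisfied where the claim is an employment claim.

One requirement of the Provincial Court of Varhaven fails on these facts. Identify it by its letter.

(e)

The Provincial Court of Varhaven:
  (a) The claim is a contract claim, not a property claim, so one alternative holds. Condition met.
  (b) The plaintiff resides in Yarwick, which is not Varhaven. Satisfied.
  (c) The amount in controversy is USD 227,000, which meets the 100,000 dollars floor — that alternative is enough. The carve-out does not apply: the defendant resides in Palmarsh, not Varhaven. Condition met.
  (d) No party resides in Varhaven; the claim is a contract claim, not an employment claim — none of the alternatives is met. However, the operative events occurred in Dunbourne, so the 'unless' proviso supplies this condition. Satisfied.
  (e) The corporate defendant(s) are organised in Palmarsh, not Varhaven. Fails.
Only condition (e) fails.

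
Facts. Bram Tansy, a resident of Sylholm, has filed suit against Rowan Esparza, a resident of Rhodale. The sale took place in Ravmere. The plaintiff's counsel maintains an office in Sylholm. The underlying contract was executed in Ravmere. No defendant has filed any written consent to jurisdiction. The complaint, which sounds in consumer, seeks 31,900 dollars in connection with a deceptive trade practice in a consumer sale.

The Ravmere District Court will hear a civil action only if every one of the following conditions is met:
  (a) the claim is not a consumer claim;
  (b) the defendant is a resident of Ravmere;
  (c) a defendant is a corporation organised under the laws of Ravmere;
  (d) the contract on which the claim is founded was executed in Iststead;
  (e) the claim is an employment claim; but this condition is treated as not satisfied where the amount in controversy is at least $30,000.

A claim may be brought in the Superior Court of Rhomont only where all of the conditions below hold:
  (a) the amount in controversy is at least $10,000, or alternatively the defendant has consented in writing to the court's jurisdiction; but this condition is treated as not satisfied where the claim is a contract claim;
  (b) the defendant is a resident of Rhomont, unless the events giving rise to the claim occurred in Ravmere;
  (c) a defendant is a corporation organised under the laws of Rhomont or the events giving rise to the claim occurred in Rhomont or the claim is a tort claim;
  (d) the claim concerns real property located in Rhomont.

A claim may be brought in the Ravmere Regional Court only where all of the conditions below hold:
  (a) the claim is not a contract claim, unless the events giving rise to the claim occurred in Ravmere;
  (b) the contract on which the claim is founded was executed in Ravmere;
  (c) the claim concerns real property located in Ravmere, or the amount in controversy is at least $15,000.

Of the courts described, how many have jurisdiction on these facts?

The Ravmere District Court:
  (a) The claim is a consumer claim. Not satisfied.
  (b) The defendant resides in Rhodale, not Ravmere. Fails.
  (c) No defendant is a corporation. Condition not met.
  (d) The contract was executed in Ravmere, not Iststead. Condition not met.
  (e) The claim is a consumer claim, not an employment claim. Fails.
  → At least one condition fails; no jurisdiction.
The Superior Court of Rhomont:
  (a) The amount in controversy is USD 31,900, which meets the 10,000 dollars floor, so one alternative holds. The exception is not triggered, since the claim is a consumer claim, not a contract claim. Satisfied.
  (b) The defendant resides in Rhodale, not Rhomont. However, the operative events occurred in Ravmere, so the 'unless' proviso supplies this condition. Satisfied.
  (c) No defendant is a corporation; the operative events occurred in Ravmere, not Rhomont; the claim is a consumer claim, not a tort claim — every alternative fails. Not satisfied.
  (d) The claim does not concern real property. Condition not met.
  → No jurisdiction.
The Ravmere Regional Court:
  (a) The claim is a consumer claim, not a contract claim. Satisfied.
  (b) The contract was executed in Ravmere. Condition met.
  (c) The amount in controversy is USD 31,900, which meets the 15,000 dollars floor, so this disjunct is met. Satisfied.
  → Jurisdiction lies.
Courts with jurisdiction: the Ravmere Regional Court — 1 in total.

1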